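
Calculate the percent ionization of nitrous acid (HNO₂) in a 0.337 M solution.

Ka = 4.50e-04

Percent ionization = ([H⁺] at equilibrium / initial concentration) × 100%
Percent ionization = 3.59%

Let x = [H⁺]. Ka = x²/(C - x) ⇒ x² + (4.50e-04)x - (4.50e-04)(0.337) = 0. x = 1.2092e-02. Percent = (1.2092e-02/0.337) × 100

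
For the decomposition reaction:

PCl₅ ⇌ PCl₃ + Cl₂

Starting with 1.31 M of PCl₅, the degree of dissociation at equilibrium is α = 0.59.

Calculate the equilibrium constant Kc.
K_c = 1.1122

x = α·[A]₀ = 0.59 × 1.31 = 0.7729 M dissociated.
At eq: [PCl₅] = 1.31 − 0.7729 = 0.5371 M; [PCl₃] = [Cl₂] = x = 0.7729 M.
Kc = [PCl₃][Cl₂]/[PCl₅] = (0.7729)²/0.5371 = 1.112.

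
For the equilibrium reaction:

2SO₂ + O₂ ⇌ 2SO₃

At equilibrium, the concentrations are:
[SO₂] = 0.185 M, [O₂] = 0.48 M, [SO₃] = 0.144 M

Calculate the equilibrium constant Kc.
K_c = 1.2622

Kc = ([SO₃]^2) / ([SO₂]^2 × [O₂])
   = ((0.144)^2) / ((0.185)^2·(0.48))
   = 0.020736 / 0.016428 = 1.2622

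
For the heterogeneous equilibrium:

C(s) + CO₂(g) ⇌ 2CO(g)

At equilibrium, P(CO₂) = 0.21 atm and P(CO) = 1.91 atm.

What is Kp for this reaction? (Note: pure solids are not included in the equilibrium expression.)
K_p = 17.372

Solid C is excluded.
Kp = P(CO)²/P(CO₂) = (1.91)²/0.21 = 3.648/0.21 = 17.372.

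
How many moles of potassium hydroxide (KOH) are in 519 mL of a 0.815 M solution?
Moles = Molarity × Volume (L)
Moles = 0.815 M × 0.519 L = 0.423 mol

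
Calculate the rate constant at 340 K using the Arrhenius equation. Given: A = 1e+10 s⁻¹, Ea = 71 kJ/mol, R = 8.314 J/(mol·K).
1.24e-01 s⁻¹

k = A·exp(-Ea/(R·T)) = 1e+10·exp(-71000/(8.314·340)) = 1e+10·exp(-25.1171) = 1e+10·1.2353e-11 = 1.24e-01 s⁻¹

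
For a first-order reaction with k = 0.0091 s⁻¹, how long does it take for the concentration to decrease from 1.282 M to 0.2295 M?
189.04 s

From ln[A] = ln[A]₀ - k·t: t = ln([A]₀/[A])/k = ln(1.282/0.2295)/0.0091 = ln(5.5861)/0.0091 = 1.7203/0.0091 = 189.04 s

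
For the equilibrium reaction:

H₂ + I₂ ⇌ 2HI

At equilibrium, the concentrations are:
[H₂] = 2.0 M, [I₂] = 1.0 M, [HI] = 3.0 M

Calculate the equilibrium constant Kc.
K_c = 4.5000

Kc = ([HI]^2) / ([H₂] × [I₂])
   = ((3.0)^2) / ((2.0)·(1.0))
   = 9 / 2 = 4.5000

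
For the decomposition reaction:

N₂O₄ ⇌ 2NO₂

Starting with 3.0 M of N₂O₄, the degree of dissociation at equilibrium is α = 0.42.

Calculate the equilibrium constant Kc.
K_c = 3.6497

x = α·[A]₀ = 0.42 × 3.0 = 1.26 M dissociated.
At eq: [N₂O₄] = 3.0 − 1.26 = 1.74 M; [NO₂] = 2x = 2.52 M.
Kc = [NO₂]²/[N₂O₄] = (2.52)²/1.74 = 3.65.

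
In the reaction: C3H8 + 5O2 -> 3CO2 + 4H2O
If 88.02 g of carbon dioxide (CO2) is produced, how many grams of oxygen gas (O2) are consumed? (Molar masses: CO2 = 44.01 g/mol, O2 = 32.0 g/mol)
Moles of CO2 = 88.02 g ÷ 44.01 g/mol = 2 mol
Mole ratio: 5 mol O2 / 3 mol CO2
Moles of O2 = 2 × (5/3) = 3.33333 mol
Mass of O2 = 3.33333 mol × 32.0 g/mol = 106.7 g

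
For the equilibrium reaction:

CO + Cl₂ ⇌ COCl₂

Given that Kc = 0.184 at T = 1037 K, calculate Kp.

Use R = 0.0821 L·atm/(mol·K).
K_p = 0.0022

Δn = (moles gaseous products) − (moles gaseous reactants) = -1
T = 1037 K; RT = 0.0821 × 1037 = 85.1377
Kp = Kc·(RT)^Δn = 0.184 × (85.1377)^-1 = 0.184 × 0.0117457 = 0.0022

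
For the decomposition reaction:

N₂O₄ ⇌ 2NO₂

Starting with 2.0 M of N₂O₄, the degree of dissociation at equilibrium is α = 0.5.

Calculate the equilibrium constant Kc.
K_c = 4.0000

x = α·[A]₀ = 0.5 × 2.0 = 1 M dissociated.
At eq: [N₂O₄] = 2.0 − 1 = 1 M; [NO₂] = 2x = 2 M.
Kc = [NO₂]²/[N₂O₄] = (2)²/1 = 4.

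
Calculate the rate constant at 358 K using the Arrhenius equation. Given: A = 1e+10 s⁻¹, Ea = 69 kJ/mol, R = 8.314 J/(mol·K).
8.55e-01 s⁻¹

k = A·exp(-Ea/(R·T)) = 1e+10·exp(-69000/(8.314·358)) = 1e+10·exp(-23.1823) = 1e+10·8.5520e-11 = 8.55e-01 s⁻¹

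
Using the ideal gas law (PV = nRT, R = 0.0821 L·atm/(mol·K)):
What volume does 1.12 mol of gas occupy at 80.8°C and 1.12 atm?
T = 80.8°C + 273.15 = 353.95 K
V = nRT/P = (1.12 × 0.0821 × 353.95) / 1.12
V = 29.06 L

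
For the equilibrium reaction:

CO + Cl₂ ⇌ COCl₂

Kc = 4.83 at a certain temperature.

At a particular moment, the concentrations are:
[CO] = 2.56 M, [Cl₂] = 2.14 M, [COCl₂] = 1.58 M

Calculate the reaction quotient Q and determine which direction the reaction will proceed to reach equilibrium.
Q = 0.288, Q < K, reaction proceeds forward (toward products)

Q = ([COCl₂]) / ([CO] × [Cl₂])
  = ((1.58)) / ((2.56)·(2.14)) = 1.58/5.4784 = 0.2884
Since Q = 0.2884 < Kc = 4.83, the reaction proceeds forward (toward products) to reach equilibrium.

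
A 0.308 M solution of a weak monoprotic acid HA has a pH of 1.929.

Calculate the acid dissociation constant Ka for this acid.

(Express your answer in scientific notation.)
K_a = 4.68e-04

[H⁺] = 10^(−pH) = 10^(−1.929) = 1.178e-02 M. For HA ⇌ H⁺ + A⁻, Ka = x²/(C − x) = (1.178e-02)²/(0.308 − 1.178e-02) = 4.68e-04.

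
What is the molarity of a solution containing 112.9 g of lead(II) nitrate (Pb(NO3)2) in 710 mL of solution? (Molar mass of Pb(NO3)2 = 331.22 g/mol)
Moles of Pb(NO3)2 = 112.9 g ÷ 331.22 g/mol = 0.340861 mol
Volume = 710 mL = 0.71 L
Molarity = 0.340861 mol ÷ 0.71 L = 0.4801 M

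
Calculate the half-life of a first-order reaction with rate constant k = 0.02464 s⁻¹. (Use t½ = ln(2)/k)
28.13 s

t½ = ln(2)/k = 0.6931/0.02464 = 28.13 s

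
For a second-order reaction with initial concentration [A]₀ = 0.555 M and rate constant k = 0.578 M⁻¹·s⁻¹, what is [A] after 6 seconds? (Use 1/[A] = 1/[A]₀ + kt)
0.1898 M

1/[A] = 1/[A]₀ + k·t = 1/0.555 + (0.578)·(6) = 1.8018 + 3.4680 = 5.2698
[A] = 1/5.2698 = 0.1898 M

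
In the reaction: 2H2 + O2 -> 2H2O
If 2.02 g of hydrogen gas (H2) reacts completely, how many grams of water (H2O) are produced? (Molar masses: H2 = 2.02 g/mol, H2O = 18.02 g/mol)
Moles of H2 = 2.02 g ÷ 2.02 g/mol = 1 mol
Mole ratio: 2 mol H2O / 2 mol H2
Moles of H2O = 1 × (2/2) = 1 mol
Mass of H2O = 1 mol × 18.02 g/mol = 18.02 g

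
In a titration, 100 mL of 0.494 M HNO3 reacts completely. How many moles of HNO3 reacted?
Moles = Molarity × Volume (L)
Moles = 0.494 M × 0.1 L = 0.0494 mol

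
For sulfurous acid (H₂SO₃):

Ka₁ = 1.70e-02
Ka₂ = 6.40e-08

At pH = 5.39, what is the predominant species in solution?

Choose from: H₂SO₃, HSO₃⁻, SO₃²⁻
HSO₃⁻

pKa1 = 1.77, pKa2 = 7.19. Each pKa is the crossover between adjacent species; pH = 5.39 lies in the region where HSO₃⁻ predominates.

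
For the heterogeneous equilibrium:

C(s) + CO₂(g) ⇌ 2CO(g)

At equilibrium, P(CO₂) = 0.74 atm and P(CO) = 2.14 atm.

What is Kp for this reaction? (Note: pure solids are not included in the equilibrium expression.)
K_p = 6.189

Solid C is excluded.
Kp = P(CO)²/P(CO₂) = (2.14)²/0.74 = 4.58/0.74 = 6.189.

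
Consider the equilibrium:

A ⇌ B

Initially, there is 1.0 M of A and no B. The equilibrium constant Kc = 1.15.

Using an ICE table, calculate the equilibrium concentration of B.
[B] = 0.535 M

ICE: [A] = 1.0 − x, [B] = x.
Kc = x/(1.0 − x) = 1.15 ⇒ x = 1.15·1.0/(1 + 1.15) = 1.15/2.15 = 0.5349.
[B] = x = 0.535 M.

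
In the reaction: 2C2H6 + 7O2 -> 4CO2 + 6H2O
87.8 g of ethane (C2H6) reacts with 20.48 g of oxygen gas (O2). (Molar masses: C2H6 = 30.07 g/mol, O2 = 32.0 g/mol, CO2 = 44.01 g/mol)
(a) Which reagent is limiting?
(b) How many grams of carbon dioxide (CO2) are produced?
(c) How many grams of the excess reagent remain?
(a) O2, (b) 16.1 g, (c) 82.3 g

Moles of C2H6 = 87.8 g ÷ 30.07 g/mol = 2.91985 mol
Moles of O2 = 20.48 g ÷ 32.0 g/mol = 0.64 mol
Moles ÷ coefficient: C2H6: 2.91985/2 = 1.46, O2: 0.64/7 = 0.09143
(a) O2 has the smaller value, so O2 is the limiting reagent.
(b) Moles of CO2 = 0.64 mol O2 × (4/7) = 0.365714 mol; mass = 0.365714 mol × 44.01 g/mol = 16.1 g
(c) C2H6 consumed = 0.64 × (2/7) = 0.182857 mol; remaining = 2.91985 − 0.182857 = 2.737 mol; mass = 2.737 mol × 30.07 g/mol = 82.3 g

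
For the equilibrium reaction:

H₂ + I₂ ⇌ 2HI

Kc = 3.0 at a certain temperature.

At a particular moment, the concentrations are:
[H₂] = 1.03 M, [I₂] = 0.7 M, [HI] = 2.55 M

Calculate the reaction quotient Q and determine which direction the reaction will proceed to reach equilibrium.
Q = 9.019, Q > K, reaction proceeds reverse (toward reactants)

Q = ([HI]^2) / ([H₂] × [I₂])
  = ((2.55)^2) / ((1.03)·(0.7)) = 6.5025/0.721 = 9.019
Since Q = 9.019 > Kc = 3.0, the reaction proceeds reverse (toward reactants) to reach equilibrium.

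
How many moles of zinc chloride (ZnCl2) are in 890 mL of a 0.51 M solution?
Moles = Molarity × Volume (L)
Moles = 0.51 M × 0.89 L = 0.4539 mol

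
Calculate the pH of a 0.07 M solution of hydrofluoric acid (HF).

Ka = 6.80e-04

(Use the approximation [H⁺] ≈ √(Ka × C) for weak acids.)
pH = 2.16

[H⁺] = √(Ka × C) = √(6.80e-04 × 0.07) = 6.8993e-03. pH = -log(6.8993e-03)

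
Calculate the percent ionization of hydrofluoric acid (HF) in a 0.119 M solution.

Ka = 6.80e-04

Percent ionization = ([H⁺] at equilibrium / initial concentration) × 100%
Percent ionization = 7.28%

Let x = [H⁺]. Ka = x²/(C - x) ⇒ x² + (6.80e-04)x - (6.80e-04)(0.119) = 0. x = 8.6620e-03. Percent = (8.6620e-03/0.119) × 100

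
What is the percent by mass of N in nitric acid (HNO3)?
Mass of N in formula = 14.01 × 1 = 14.01 g/mol
Molar mass = 63.02 g/mol
% N = (14.01/63.02) × 100% = 22.23%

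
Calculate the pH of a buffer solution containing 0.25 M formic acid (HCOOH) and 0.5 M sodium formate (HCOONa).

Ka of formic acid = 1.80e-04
pH = 4.05

pKa = -log(1.80e-04) = 3.74. pH = pKa + log([A⁻]/[HA]) = 3.74 + log(0.5/0.25)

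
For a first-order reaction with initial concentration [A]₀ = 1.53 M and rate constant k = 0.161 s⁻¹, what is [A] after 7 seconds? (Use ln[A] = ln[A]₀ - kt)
0.4957 M

ln[A] = ln[A]₀ - k·t = ln(1.53) - (0.161)·(7) = 0.4253 - 1.1270 = -0.7017
[A] = e^(-0.7017) = 0.4957 M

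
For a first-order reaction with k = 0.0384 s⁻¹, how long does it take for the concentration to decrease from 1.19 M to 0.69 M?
14.19 s

From ln[A] = ln[A]₀ - k·t: t = ln([A]₀/[A])/k = ln(1.19/0.69)/0.0384 = ln(1.7246)/0.0384 = 0.5450/0.0384 = 14.19 s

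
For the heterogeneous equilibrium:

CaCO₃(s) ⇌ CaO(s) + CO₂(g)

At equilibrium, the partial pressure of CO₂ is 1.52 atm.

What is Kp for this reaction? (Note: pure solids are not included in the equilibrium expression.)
K_p = 1.52

Solids (CaCO₃, CaO) have activity 1 and are excluded.
Kp = P(CO₂) = 1.52.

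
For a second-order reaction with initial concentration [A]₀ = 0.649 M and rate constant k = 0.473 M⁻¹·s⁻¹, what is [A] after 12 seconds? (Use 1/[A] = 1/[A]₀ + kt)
0.1386 M

1/[A] = 1/[A]₀ + k·t = 1/0.649 + (0.473)·(12) = 1.5408 + 5.6760 = 7.2168
[A] = 1/7.2168 = 0.1386 M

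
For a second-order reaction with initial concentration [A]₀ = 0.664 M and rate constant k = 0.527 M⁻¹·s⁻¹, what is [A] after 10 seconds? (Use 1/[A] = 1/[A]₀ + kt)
0.1476 M

1/[A] = 1/[A]₀ + k·t = 1/0.664 + (0.527)·(10) = 1.5060 + 5.2700 = 6.7760
[A] = 1/6.7760 = 0.1476 M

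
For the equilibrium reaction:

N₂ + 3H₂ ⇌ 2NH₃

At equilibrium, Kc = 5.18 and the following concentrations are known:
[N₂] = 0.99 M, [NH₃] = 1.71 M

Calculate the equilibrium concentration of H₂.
[H₂] = 0.8292 M

Kc = ([NH₃]^2) / ([N₂] × [H₂]^3) = 5.18
[H₂]^3 = (product terms)/(Kc · other reactant terms) = 2.9241 / (5.18 · 0.99) = 0.5702
[H₂] = (0.5702)^(1/3) = 0.8292 M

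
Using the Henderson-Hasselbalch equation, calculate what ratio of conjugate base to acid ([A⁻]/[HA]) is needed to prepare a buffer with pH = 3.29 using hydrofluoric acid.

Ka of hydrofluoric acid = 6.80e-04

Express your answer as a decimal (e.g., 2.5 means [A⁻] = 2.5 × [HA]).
[A⁻]/[HA] = 1.326

pKa = −log(6.80e-04) = 3.1675. pH = pKa + log([A⁻]/[HA]). 3.29 = 3.1675 + log(ratio). log(ratio) = 3.29 − 3.1675 = 0.1225. ratio = 10^(0.1225) = 1.326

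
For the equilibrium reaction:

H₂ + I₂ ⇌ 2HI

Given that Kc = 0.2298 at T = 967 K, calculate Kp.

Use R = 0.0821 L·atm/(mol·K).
K_p = 0.2298

Δn = (moles gaseous products) − (moles gaseous reactants) = 0
T = 967 K; RT = 0.0821 × 967 = 79.3907
Kp = Kc·(RT)^Δn = 0.2298 × (79.3907)^0 = 0.2298 × 1 = 0.2298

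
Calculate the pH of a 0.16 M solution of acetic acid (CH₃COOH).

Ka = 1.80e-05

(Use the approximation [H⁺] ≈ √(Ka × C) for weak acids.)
pH = 2.77

[H⁺] = √(Ka × C) = √(1.80e-05 × 0.16) = 1.6971e-03. pH = -log(1.6971e-03)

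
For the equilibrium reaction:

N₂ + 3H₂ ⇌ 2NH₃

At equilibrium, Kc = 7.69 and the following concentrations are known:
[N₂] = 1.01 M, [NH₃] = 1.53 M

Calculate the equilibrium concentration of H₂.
[H₂] = 0.6705 M

Kc = ([NH₃]^2) / ([N₂] × [H₂]^3) = 7.69
[H₂]^3 = (product terms)/(Kc · other reactant terms) = 2.3409 / (7.69 · 1.01) = 0.30139
[H₂] = (0.30139)^(1/3) = 0.6705 M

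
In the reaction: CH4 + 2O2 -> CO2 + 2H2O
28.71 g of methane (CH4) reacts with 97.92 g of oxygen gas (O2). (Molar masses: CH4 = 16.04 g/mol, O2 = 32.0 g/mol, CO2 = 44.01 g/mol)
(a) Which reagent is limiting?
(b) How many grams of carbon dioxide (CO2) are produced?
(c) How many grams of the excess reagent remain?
(a) O2, (b) 67.34 g, (c) 4.169 g

Moles of CH4 = 28.71 g ÷ 16.04 g/mol = 1.7899 mol
Moles of O2 = 97.92 g ÷ 32.0 g/mol = 3.06 mol
Moles ÷ coefficient: CH4: 1.7899/1 = 1.79, O2: 3.06/2 = 1.53
(a) O2 has the smaller value, so O2 is the limiting reagent.
(b) Moles of CO2 = 3.06 mol O2 × (1/2) = 1.53 mol; mass = 1.53 mol × 44.01 g/mol = 67.34 g
(c) CH4 consumed = 3.06 × (1/2) = 1.53 mol; remaining = 1.7899 − 1.53 = 0.2599 mol; mass = 0.2599 mol × 16.04 g/mol = 4.169 g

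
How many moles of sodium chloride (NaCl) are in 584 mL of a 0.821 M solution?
Moles = Molarity × Volume (L)
Moles = 0.821 M × 0.584 L = 0.4795 mol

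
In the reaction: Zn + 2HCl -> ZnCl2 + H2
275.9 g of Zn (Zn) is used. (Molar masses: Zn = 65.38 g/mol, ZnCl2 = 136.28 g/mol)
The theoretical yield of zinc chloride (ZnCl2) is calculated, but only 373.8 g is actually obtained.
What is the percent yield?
Moles of Zn = 275.9 g ÷ 65.38 g/mol = 4.21994 mol
Mole ratio: 1 mol ZnCl2 / 1 mol Zn
Moles of ZnCl2 = 4.21994 × (1/1) = 4.21994 mol
Theoretical yield = 4.21994 mol × 136.28 g/mol = 575.09 g
Actual yield = 373.8 g
Percent yield = (373.8 / 575.09) × 100% = 65.0%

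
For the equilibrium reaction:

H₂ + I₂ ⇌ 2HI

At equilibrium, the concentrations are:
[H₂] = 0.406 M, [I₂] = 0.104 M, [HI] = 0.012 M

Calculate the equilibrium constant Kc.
K_c = 3.41e-03

Kc = ([HI]^2) / ([H₂] × [I₂])
   = ((0.012)^2) / ((0.406)·(0.104))
   = 0.000144 / 0.042224 = 3.41e-03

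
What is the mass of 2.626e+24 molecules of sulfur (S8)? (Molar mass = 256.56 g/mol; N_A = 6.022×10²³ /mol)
Moles = 2.626e+24 ÷ 6.022×10²³ = 4.36068 mol
Mass = 4.36068 mol × 256.56 g/mol = 1119 g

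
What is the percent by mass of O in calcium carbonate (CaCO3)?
Mass of O in formula = 16.0 × 3 = 48 g/mol
Molar mass = 100.09 g/mol
% O = (48/100.09) × 100% = 47.96%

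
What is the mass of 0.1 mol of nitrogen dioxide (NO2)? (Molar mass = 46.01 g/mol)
Mass = 0.1 mol × 46.01 g/mol = 4.601 g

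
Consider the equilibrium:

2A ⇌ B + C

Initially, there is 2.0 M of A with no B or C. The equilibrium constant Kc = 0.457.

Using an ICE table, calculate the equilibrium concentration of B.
[B] = 0.575 M

ICE: [A] = 2.0 − 2x, [B] = [C] = x.
Kc = x²/(2.0 − 2x)² = 0.457 ⇒ √Kc = x/(2.0 − 2x).
x = √0.457·2.0/(1 + 2√0.457) = 0.67602·2.0/2.352 = 0.57484.
[B] = x = 0.575 M.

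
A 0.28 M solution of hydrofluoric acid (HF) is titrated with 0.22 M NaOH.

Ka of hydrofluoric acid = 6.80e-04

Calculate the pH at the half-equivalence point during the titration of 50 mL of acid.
pH = pKa = 3.17

At the half-equivalence point, [HA] = [A⁻], so by Henderson–Hasselbalch pH = pKa + log(1) = pKa.
pKa = −log(6.80e-04) = 3.17.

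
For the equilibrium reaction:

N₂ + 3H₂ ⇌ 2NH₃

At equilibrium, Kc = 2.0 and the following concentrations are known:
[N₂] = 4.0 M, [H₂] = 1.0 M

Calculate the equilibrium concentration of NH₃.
[NH₃] = 2.8284 M

Kc = ([NH₃]^2) / ([N₂] × [H₂]^3) = 2.0
[NH₃]^2 = Kc · (reactant terms)/(other product terms) = 2.0 · 4 / 1 = 8
[NH₃] = (8)^(1/2) = 2.8284 M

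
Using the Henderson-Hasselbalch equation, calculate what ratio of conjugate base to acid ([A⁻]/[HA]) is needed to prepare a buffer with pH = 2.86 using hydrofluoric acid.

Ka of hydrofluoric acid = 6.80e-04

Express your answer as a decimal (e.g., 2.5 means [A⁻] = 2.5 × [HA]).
[A⁻]/[HA] = 0.493

pKa = −log(6.80e-04) = 3.1675. pH = pKa + log([A⁻]/[HA]). 2.86 = 3.1675 + log(ratio). log(ratio) = 2.86 − 3.1675 = -0.3075. ratio = 10^(-0.3075) = 0.493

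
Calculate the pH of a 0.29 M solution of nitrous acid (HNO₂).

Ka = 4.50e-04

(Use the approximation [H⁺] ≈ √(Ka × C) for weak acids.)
pH = 1.94

[H⁺] = √(Ka × C) = √(4.50e-04 × 0.29) = 1.1424e-02. pH = -log(1.1424e-02)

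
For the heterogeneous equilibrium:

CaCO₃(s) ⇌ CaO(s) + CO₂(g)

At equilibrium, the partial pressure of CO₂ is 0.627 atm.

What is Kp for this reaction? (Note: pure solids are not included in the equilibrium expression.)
K_p = 0.627

Solids (CaCO₃, CaO) have activity 1 and are excluded.
Kp = P(CO₂) = 0.627.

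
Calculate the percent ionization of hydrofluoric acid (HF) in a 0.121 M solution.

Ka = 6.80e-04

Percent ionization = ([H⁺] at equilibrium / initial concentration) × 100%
Percent ionization = 7.22%

Let x = [H⁺]. Ka = x²/(C - x) ⇒ x² + (6.80e-04)x - (6.80e-04)(0.121) = 0. x = 8.7372e-03. Percent = (8.7372e-03/0.121) × 100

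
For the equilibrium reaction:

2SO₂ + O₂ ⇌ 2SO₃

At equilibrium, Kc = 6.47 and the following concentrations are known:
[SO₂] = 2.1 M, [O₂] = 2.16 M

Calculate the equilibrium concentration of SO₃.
[SO₃] = 7.8505 M

Kc = ([SO₃]^2) / ([SO₂]^2 × [O₂]) = 6.47
[SO₃]^2 = Kc · (reactant terms)/(other product terms) = 6.47 · 9.5256 / 1 = 61.631
[SO₃] = (61.631)^(1/2) = 7.8505 M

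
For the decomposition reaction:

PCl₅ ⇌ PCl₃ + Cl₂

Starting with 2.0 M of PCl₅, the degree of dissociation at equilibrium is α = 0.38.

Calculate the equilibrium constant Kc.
K_c = 0.4658

x = α·[A]₀ = 0.38 × 2.0 = 0.76 M dissociated.
At eq: [PCl₅] = 2.0 − 0.76 = 1.24 M; [PCl₃] = [Cl₂] = x = 0.76 M.
Kc = [PCl₃][Cl₂]/[PCl₅] = (0.76)²/1.24 = 0.4658.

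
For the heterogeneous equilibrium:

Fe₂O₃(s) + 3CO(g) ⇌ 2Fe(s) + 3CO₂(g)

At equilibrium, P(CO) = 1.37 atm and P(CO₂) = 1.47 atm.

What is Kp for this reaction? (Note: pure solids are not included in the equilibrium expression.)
K_p = 1.235

Solids (Fe₂O₃, Fe) are excluded.
Kp = P(CO₂)³/P(CO)³ = (1.47)³/(1.37)³ = 3.177/2.571 = 1.235.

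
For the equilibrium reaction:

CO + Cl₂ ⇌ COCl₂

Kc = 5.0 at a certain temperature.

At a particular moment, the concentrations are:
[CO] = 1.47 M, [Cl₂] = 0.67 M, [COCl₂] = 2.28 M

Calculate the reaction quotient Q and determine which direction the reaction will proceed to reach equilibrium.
Q = 2.315, Q < K, reaction proceeds forward (toward products)

Q = ([COCl₂]) / ([CO] × [Cl₂])
  = ((2.28)) / ((1.47)·(0.67)) = 2.28/0.9849 = 2.315
Since Q = 2.315 < Kc = 5.0, the reaction proceeds forward (toward products) to reach equilibrium.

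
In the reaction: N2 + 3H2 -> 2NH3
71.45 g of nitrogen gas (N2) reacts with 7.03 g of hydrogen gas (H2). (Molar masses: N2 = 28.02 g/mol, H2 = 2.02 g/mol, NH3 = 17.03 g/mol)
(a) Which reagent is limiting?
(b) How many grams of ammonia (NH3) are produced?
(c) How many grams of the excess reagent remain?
(a) H2, (b) 39.51 g, (c) 38.94 g

Moles of N2 = 71.45 g ÷ 28.02 g/mol = 2.54996 mol
Moles of H2 = 7.03 g ÷ 2.02 g/mol = 3.4802 mol
Moles ÷ coefficient: N2: 2.54996/1 = 2.55, H2: 3.4802/3 = 1.16
(a) H2 has the smaller value, so H2 is the limiting reagent.
(b) Moles of NH3 = 3.4802 mol H2 × (2/3) = 2.32013 mol; mass = 2.32013 mol × 17.03 g/mol = 39.51 g
(c) N2 consumed = 3.4802 × (1/3) = 1.16007 mol; remaining = 2.54996 − 1.16007 = 1.3899 mol; mass = 1.3899 mol × 28.02 g/mol = 38.94 g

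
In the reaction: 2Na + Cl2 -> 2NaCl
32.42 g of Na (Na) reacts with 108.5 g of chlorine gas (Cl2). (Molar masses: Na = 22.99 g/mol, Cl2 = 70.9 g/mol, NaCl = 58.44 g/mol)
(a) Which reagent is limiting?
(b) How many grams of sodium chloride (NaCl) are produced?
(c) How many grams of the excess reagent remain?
(a) Na, (b) 82.41 g, (c) 58.51 g

Moles of Na = 32.42 g ÷ 22.99 g/mol = 1.41018 mol
Moles of Cl2 = 108.5 g ÷ 70.9 g/mol = 1.53032 mol
Moles ÷ coefficient: Na: 1.41018/2 = 0.7051, Cl2: 1.53032/1 = 1.53
(a) Na has the smaller value, so Na is the limiting reagent.
(b) Moles of NaCl = 1.41018 mol Na × (2/2) = 1.41018 mol; mass = 1.41018 mol × 58.44 g/mol = 82.41 g
(c) Cl2 consumed = 1.41018 × (1/2) = 0.705089 mol; remaining = 1.53032 − 0.705089 = 0.825235 mol; mass = 0.825235 mol × 70.9 g/mol = 58.51 g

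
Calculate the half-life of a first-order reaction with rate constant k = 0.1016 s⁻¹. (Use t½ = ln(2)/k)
6.82 s

t½ = ln(2)/k = 0.6931/0.1016 = 6.82 s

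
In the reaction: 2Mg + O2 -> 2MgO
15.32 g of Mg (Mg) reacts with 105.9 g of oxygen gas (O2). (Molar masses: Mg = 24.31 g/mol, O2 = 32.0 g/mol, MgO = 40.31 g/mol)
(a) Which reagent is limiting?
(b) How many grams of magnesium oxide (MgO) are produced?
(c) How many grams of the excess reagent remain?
(a) Mg, (b) 25.4 g, (c) 95.82 g

Moles of Mg = 15.32 g ÷ 24.31 g/mol = 0.630193 mol
Moles of O2 = 105.9 g ÷ 32.0 g/mol = 3.30938 mol
Moles ÷ coefficient: Mg: 0.630193/2 = 0.3151, O2: 3.30938/1 = 3.309
(a) Mg has the smaller value, so Mg is the limiting reagent.
(b) Moles of MgO = 0.630193 mol Mg × (2/2) = 0.630193 mol; mass = 0.630193 mol × 40.31 g/mol = 25.4 g
(c) O2 consumed = 0.630193 × (1/2) = 0.315097 mol; remaining = 3.30938 − 0.315097 = 2.99428 mol; mass = 2.99428 mol × 32.0 g/mol = 95.82 g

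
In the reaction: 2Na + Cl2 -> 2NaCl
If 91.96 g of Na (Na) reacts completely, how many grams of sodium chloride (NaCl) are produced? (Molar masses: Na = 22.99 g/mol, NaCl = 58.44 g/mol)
Moles of Na = 91.96 g ÷ 22.99 g/mol = 4 mol
Mole ratio: 2 mol NaCl / 2 mol Na
Moles of NaCl = 4 × (2/2) = 4 mol
Mass of NaCl = 4 mol × 58.44 g/mol = 233.8 g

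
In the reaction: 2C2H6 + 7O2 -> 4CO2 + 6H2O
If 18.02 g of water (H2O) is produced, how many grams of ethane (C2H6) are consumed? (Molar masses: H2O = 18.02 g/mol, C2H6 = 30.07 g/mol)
Moles of H2O = 18.02 g ÷ 18.02 g/mol = 1 mol
Mole ratio: 2 mol C2H6 / 6 mol H2O
Moles of C2H6 = 1 × (2/6) = 0.333333 mol
Mass of C2H6 = 0.333333 mol × 30.07 g/mol = 10.02 g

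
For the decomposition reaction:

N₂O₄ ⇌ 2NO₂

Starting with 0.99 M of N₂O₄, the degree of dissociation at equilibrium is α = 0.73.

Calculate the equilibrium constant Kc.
K_c = 7.8159

x = α·[A]₀ = 0.73 × 0.99 = 0.7227 M dissociated.
At eq: [N₂O₄] = 0.99 − 0.7227 = 0.2673 M; [NO₂] = 2x = 1.445 M.
Kc = [NO₂]²/[N₂O₄] = (1.445)²/0.2673 = 7.816.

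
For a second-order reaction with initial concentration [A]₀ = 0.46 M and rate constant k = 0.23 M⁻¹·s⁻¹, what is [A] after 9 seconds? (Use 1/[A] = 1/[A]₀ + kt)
0.2356 M

1/[A] = 1/[A]₀ + k·t = 1/0.46 + (0.23)·(9) = 2.1739 + 2.0700 = 4.2439
[A] = 1/4.2439 = 0.2356 M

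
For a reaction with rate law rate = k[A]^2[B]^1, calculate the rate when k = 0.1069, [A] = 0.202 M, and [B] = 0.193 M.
0.0008419 M/s

rate = k·[A]^2·[B]^1 = 0.1069·(0.202)^2·(0.193)^1 = 0.1069·0.040804·0.193 = 0.0008419 M/s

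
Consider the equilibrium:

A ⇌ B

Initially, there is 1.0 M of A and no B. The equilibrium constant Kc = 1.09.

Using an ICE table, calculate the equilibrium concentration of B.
[B] = 0.522 M

ICE: [A] = 1.0 − x, [B] = x.
Kc = x/(1.0 − x) = 1.09 ⇒ x = 1.09·1.0/(1 + 1.09) = 1.09/2.09 = 0.5215.
[B] = x = 0.522 M.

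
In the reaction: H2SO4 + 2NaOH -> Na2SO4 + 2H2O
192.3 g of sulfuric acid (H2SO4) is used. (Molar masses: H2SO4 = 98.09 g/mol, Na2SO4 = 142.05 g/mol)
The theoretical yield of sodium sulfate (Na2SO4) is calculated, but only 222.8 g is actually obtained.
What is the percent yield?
Moles of H2SO4 = 192.3 g ÷ 98.09 g/mol = 1.96044 mol
Mole ratio: 1 mol Na2SO4 / 1 mol H2SO4
Moles of Na2SO4 = 1.96044 × (1/1) = 1.96044 mol
Theoretical yield = 1.96044 mol × 142.05 g/mol = 278.48 g
Actual yield = 222.8 g
Percent yield = (222.8 / 278.48) × 100% = 80.0%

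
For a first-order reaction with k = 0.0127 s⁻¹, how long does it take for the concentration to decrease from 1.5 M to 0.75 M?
54.58 s

From ln[A] = ln[A]₀ - k·t: t = ln([A]₀/[A])/k = ln(1.5/0.75)/0.0127 = ln(2.0000)/0.0127 = 0.6931/0.0127 = 54.58 s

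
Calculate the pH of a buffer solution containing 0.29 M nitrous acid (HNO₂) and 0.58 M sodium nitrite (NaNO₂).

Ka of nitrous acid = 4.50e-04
pH = 3.65

pKa = -log(4.50e-04) = 3.35. pH = pKa + log([A⁻]/[HA]) = 3.35 + log(0.58/0.29)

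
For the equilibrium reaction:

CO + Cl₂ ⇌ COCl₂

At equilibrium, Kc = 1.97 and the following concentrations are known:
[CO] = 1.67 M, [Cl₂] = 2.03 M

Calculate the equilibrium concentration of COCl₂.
[COCl₂] = 6.6785 M

Kc = ([COCl₂]) / ([CO] × [Cl₂]) = 1.97
[COCl₂]^1 = Kc · (reactant terms)/(other product terms) = 1.97 · 3.3901 / 1 = 6.6785
[COCl₂] = 6.6785 M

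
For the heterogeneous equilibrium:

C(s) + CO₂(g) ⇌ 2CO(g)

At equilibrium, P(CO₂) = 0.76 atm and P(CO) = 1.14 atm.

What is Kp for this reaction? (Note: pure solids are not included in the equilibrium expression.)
K_p = 1.710

Solid C is excluded.
Kp = P(CO)²/P(CO₂) = (1.14)²/0.76 = 1.3/0.76 = 1.710.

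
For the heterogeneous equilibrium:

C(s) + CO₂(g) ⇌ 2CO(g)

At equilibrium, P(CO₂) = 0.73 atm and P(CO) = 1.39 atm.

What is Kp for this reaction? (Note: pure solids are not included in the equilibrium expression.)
K_p = 2.647

Solid C is excluded.
Kp = P(CO)²/P(CO₂) = (1.39)²/0.73 = 1.932/0.73 = 2.647.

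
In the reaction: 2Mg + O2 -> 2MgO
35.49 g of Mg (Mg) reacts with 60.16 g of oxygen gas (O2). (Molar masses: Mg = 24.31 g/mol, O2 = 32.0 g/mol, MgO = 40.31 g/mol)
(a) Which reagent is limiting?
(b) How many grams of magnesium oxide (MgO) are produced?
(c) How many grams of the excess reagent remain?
(a) Mg, (b) 58.85 g, (c) 36.8 g

Moles of Mg = 35.49 g ÷ 24.31 g/mol = 1.45989 mol
Moles of O2 = 60.16 g ÷ 32.0 g/mol = 1.88 mol
Moles ÷ coefficient: Mg: 1.45989/2 = 0.7299, O2: 1.88/1 = 1.88
(a) Mg has the smaller value, so Mg is the limiting reagent.
(b) Moles of MgO = 1.45989 mol Mg × (2/2) = 1.45989 mol; mass = 1.45989 mol × 40.31 g/mol = 58.85 g
(c) O2 consumed = 1.45989 × (1/2) = 0.729947 mol; remaining = 1.88 − 0.729947 = 1.15005 mol; mass = 1.15005 mol × 32.0 g/mol = 36.8 g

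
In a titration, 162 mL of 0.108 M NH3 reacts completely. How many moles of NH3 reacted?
Moles = Molarity × Volume (L)
Moles = 0.108 M × 0.162 L = 0.0175 mol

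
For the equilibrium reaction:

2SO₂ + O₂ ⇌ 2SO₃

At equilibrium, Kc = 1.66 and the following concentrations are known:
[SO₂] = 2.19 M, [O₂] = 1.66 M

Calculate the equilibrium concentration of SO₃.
[SO₃] = 3.6354 M

Kc = ([SO₃]^2) / ([SO₂]^2 × [O₂]) = 1.66
[SO₃]^2 = Kc · (reactant terms)/(other product terms) = 1.66 · 7.9615 / 1 = 13.216
[SO₃] = (13.216)^(1/2) = 3.6354 M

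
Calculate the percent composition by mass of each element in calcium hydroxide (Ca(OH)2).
Ca: 54.09%, O: 43.18%, H: 2.72%

Molar mass of Ca(OH)2 = 74.1 g/mol
% Ca = (1 × 40.08) / 74.1 × 100% = 40.08 / 74.1 × 100% = 54.09%
% O = (2 × 16.0) / 74.1 × 100% = 32 / 74.1 × 100% = 43.18%
% H = (2 × 1.008) / 74.1 × 100% = 2.016 / 74.1 × 100% = 2.72%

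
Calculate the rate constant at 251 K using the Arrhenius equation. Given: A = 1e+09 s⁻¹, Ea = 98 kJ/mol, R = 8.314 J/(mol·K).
4.03e-12 s⁻¹

k = A·exp(-Ea/(R·T)) = 1e+09·exp(-98000/(8.314·251)) = 1e+09·exp(-46.9615) = 1e+09·4.0259e-21 = 4.03e-12 s⁻¹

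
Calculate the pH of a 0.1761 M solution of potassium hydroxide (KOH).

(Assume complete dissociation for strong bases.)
pH = 13.25

[OH⁻] = 0.1761 M for strong base. pOH = -log[OH⁻] = 0.75, pH = 14 - pOH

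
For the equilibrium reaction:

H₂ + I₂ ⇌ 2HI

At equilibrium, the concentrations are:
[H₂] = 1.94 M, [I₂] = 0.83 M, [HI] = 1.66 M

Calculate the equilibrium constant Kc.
K_c = 1.7113

Kc = ([HI]^2) / ([H₂] × [I₂])
   = ((1.66)^2) / ((1.94)·(0.83))
   = 2.7556 / 1.6102 = 1.7113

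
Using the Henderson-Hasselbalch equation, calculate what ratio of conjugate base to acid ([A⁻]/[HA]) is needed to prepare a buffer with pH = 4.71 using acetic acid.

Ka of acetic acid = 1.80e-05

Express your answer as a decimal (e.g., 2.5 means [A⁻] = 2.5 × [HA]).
[A⁻]/[HA] = 0.923

pKa = −log(1.80e-05) = 4.7447. pH = pKa + log([A⁻]/[HA]). 4.71 = 4.7447 + log(ratio). log(ratio) = 4.71 − 4.7447 = -0.0347. ratio = 10^(-0.0347) = 0.923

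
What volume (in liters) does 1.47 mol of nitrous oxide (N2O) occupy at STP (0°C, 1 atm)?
At STP, 1 mol of gas occupies 22.4 L
Volume = 1.47 mol × 22.4 L/mol = 32.93 L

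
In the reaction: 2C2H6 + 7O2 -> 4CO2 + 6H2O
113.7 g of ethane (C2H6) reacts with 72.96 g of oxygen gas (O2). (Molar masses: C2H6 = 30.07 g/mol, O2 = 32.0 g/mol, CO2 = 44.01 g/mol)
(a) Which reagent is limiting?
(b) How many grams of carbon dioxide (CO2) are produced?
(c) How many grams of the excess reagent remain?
(a) O2, (b) 57.34 g, (c) 94.11 g

Moles of C2H6 = 113.7 g ÷ 30.07 g/mol = 3.78118 mol
Moles of O2 = 72.96 g ÷ 32.0 g/mol = 2.28 mol
Moles ÷ coefficient: C2H6: 3.78118/2 = 1.891, O2: 2.28/7 = 0.3257
(a) O2 has the smaller value, so O2 is the limiting reagent.
(b) Moles of CO2 = 2.28 mol O2 × (4/7) = 1.30286 mol; mass = 1.30286 mol × 44.01 g/mol = 57.34 g
(c) C2H6 consumed = 2.28 × (2/7) = 0.651429 mol; remaining = 3.78118 − 0.651429 = 3.12975 mol; mass = 3.12975 mol × 30.07 g/mol = 94.11 g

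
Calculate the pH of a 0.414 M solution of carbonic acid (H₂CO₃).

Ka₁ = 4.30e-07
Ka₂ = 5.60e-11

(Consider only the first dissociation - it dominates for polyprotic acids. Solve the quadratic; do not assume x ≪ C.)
pH = 3.37

x² + Ka₁·x − Ka₁·C = 0 with Ka₁ = 4.30e-07, C = 0.414.
x = (−Ka₁ + √(Ka₁² + 4·Ka₁·C))/2 = 4.2171e-04 M, so pH = 3.37.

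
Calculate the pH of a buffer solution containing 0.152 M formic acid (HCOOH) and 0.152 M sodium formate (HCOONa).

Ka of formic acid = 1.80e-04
pH = 3.74

pKa = -log(1.80e-04) = 3.74. pH = pKa + log([A⁻]/[HA]) = 3.74 + log(0.152/0.152)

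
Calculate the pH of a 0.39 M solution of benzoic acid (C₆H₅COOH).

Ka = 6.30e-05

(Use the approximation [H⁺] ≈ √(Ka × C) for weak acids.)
pH = 2.30

[H⁺] = √(Ka × C) = √(6.30e-05 × 0.39) = 4.9568e-03. pH = -log(4.9568e-03)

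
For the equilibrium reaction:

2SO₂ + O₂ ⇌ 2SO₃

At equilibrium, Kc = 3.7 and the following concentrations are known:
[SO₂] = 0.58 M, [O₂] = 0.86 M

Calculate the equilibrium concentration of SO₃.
[SO₃] = 1.0346 M

Kc = ([SO₃]^2) / ([SO₂]^2 × [O₂]) = 3.7
[SO₃]^2 = Kc · (reactant terms)/(other product terms) = 3.7 · 0.2893 / 1 = 1.0704
[SO₃] = (1.0704)^(1/2) = 1.0346 M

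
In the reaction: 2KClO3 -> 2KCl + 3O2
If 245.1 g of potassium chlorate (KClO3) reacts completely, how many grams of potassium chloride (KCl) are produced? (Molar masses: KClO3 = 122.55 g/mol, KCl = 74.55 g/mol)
Moles of KClO3 = 245.1 g ÷ 122.55 g/mol = 2 mol
Mole ratio: 2 mol KCl / 2 mol KClO3
Moles of KCl = 2 × (2/2) = 2 mol
Mass of KCl = 2 mol × 74.55 g/mol = 149.1 g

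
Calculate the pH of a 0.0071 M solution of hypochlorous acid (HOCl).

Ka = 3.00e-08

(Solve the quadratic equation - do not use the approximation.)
pH = 4.84

x² + Ka×x - Ka×C = 0. Using quadratic formula: [H⁺] = 1.4580e-05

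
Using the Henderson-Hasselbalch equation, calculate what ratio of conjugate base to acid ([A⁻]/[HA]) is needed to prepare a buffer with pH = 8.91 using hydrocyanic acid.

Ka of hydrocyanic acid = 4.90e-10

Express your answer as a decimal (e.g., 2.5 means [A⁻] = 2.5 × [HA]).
[A⁻]/[HA] = 0.398

pKa = −log(4.90e-10) = 9.3098. pH = pKa + log([A⁻]/[HA]). 8.91 = 9.3098 + log(ratio). log(ratio) = 8.91 − 9.3098 = -0.3998. ratio = 10^(-0.3998) = 0.398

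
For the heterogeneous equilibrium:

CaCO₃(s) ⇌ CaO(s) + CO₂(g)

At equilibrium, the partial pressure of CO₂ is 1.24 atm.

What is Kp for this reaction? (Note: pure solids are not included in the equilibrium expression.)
K_p = 1.24

Solids (CaCO₃, CaO) have activity 1 and are excluded.
Kp = P(CO₂) = 1.24.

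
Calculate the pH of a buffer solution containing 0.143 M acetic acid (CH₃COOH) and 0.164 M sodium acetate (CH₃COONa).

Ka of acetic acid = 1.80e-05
pH = 4.80

pKa = -log(1.80e-05) = 4.74. pH = pKa + log([A⁻]/[HA]) = 4.74 + log(0.164/0.143)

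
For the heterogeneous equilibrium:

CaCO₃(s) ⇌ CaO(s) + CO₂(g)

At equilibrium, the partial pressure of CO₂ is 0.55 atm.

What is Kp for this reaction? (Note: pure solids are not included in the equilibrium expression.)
K_p = 0.55

Solids (CaCO₃, CaO) have activity 1 and are excluded.
Kp = P(CO₂) = 0.55.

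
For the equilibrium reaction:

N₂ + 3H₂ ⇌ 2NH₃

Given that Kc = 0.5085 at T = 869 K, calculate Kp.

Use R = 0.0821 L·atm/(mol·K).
K_p = 9.99e-05

Δn = (moles gaseous products) − (moles gaseous reactants) = -2
T = 869 K; RT = 0.0821 × 869 = 71.3449
Kp = Kc·(RT)^Δn = 0.5085 × (71.3449)^-2 = 0.5085 × 0.00019646 = 9.99e-05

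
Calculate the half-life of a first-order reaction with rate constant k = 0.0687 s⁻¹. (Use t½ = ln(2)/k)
10.09 s

t½ = ln(2)/k = 0.6931/0.0687 = 10.09 s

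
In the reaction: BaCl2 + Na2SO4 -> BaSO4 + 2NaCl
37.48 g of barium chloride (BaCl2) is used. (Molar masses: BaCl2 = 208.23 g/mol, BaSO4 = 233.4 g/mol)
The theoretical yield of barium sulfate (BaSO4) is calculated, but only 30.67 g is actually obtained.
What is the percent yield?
Moles of BaCl2 = 37.48 g ÷ 208.23 g/mol = 0.179993 mol
Mole ratio: 1 mol BaSO4 / 1 mol BaCl2
Moles of BaSO4 = 0.179993 × (1/1) = 0.179993 mol
Theoretical yield = 0.179993 mol × 233.4 g/mol = 42.01 g
Actual yield = 30.67 g
Percent yield = (30.67 / 42.01) × 100% = 73.0%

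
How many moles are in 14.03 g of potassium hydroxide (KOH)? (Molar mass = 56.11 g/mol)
Moles = 14.03 g ÷ 56.11 g/mol = 0.25 mol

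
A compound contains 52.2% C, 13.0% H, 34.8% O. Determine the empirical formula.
Moles of C = 52.2 g / 12.01 g/mol = 4.346 mol
Moles of H = 13.0 g / 1.008 g/mol = 12.897 mol
Moles of O = 34.8 g / 16.0 g/mol = 2.175 mol

Smallest moles = 2.175
Divide all by smallest:
C: 4.346 / 2.175 = 2.00
H: 12.897 / 2.175 = 5.93
O: 2.175 / 2.175 = 1.00

Empirical formula: C2H6O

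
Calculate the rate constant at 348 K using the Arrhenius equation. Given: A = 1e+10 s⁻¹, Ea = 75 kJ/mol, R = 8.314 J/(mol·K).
5.52e-02 s⁻¹

k = A·exp(-Ea/(R·T)) = 1e+10·exp(-75000/(8.314·348)) = 1e+10·exp(-25.9222) = 1e+10·5.5224e-12 = 5.52e-02 s⁻¹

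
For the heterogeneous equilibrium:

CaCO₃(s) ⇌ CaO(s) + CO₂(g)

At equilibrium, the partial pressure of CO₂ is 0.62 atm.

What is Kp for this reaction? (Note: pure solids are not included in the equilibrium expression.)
K_p = 0.62

Solids (CaCO₃, CaO) have activity 1 and are excluded.
Kp = P(CO₂) = 0.62.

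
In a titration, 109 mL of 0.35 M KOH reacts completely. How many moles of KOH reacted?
Moles = Molarity × Volume (L)
Moles = 0.35 M × 0.109 L = 0.03815 mol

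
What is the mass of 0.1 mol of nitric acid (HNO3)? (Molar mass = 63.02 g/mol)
Mass = 0.1 mol × 63.02 g/mol = 6.302 g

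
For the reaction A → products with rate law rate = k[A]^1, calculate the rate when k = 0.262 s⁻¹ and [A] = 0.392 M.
0.1027 M/s

rate = k·[A]^1 = 0.262·(0.392)^1 = 0.262·0.392 = 0.1027 M/s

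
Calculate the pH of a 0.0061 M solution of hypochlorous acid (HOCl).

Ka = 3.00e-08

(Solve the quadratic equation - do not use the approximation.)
pH = 4.87

x² + Ka×x - Ka×C = 0. Using quadratic formula: [H⁺] = 1.3513e-05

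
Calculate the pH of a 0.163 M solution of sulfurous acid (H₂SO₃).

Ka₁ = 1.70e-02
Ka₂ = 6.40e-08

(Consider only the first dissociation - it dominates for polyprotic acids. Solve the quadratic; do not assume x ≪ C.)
pH = 1.35

x² + Ka₁·x − Ka₁·C = 0 with Ka₁ = 1.70e-02, C = 0.163.
x = (−Ka₁ + √(Ka₁² + 4·Ka₁·C))/2 = 4.4822e-02 M, so pH = 1.35.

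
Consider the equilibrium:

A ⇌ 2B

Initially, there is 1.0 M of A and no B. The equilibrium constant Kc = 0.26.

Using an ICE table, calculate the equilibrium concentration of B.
[B] = 0.449 M

ICE: [A] = 1.0 − x, [B] = 2x.
Kc = (2x)²/(1.0 − x) = 0.26 ⇒ 4x² + 0.26x − 0.26 = 0.
x = (−0.26 + √(0.26² + 4·4·0.26))/(2·4) = (−0.26 + √4.2276)/8 = 0.22451.
[B] = 2x = 0.449 M.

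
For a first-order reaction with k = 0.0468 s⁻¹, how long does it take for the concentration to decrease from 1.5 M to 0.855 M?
12.01 s

From ln[A] = ln[A]₀ - k·t: t = ln([A]₀/[A])/k = ln(1.5/0.855)/0.0468 = ln(1.7544)/0.0468 = 0.5621/0.0468 = 12.01 s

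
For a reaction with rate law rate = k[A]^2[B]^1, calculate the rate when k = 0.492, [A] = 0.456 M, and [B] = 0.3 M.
0.03069 M/s

rate = k·[A]^2·[B]^1 = 0.492·(0.456)^2·(0.3)^1 = 0.492·0.207936·0.3 = 0.03069 M/s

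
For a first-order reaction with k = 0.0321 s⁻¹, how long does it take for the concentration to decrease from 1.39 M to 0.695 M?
21.59 s

From ln[A] = ln[A]₀ - k·t: t = ln([A]₀/[A])/k = ln(1.39/0.695)/0.0321 = ln(2.0000)/0.0321 = 0.6931/0.0321 = 21.59 s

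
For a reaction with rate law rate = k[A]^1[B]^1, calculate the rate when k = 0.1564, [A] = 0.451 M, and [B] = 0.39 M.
0.02751 M/s

rate = k·[A]^1·[B]^1 = 0.1564·(0.451)^1·(0.39)^1 = 0.1564·0.451·0.39 = 0.02751 M/s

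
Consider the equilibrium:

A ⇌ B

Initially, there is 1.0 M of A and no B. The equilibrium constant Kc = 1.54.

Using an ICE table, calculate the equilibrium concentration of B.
[B] = 0.606 M

ICE: [A] = 1.0 − x, [B] = x.
Kc = x/(1.0 − x) = 1.54 ⇒ x = 1.54·1.0/(1 + 1.54) = 1.54/2.54 = 0.6063.
[B] = x = 0.606 M.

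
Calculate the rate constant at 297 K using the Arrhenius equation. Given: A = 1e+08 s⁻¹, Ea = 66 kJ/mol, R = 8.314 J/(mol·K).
2.47e-04 s⁻¹

k = A·exp(-Ea/(R·T)) = 1e+08·exp(-66000/(8.314·297)) = 1e+08·exp(-26.7287) = 1e+08·2.4654e-12 = 2.47e-04 s⁻¹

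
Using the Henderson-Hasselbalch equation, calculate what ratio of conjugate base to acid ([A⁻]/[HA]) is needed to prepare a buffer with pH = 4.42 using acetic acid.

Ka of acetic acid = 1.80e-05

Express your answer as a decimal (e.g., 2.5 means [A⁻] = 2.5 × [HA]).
[A⁻]/[HA] = 0.473

pKa = −log(1.80e-05) = 4.7447. pH = pKa + log([A⁻]/[HA]). 4.42 = 4.7447 + log(ratio). log(ratio) = 4.42 − 4.7447 = -0.3247. ratio = 10^(-0.3247) = 0.473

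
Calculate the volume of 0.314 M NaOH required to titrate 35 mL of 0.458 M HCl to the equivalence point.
V_{base} = 51.1 mL

At equivalence: moles acid = moles base.
moles HCl = 0.458 M × 0.035 L = 0.01603 mol
V_NaOH = 0.01603 mol ÷ 0.314 M = 0.05105 L = 51.1 mL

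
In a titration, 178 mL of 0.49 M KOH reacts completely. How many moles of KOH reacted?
Moles = Molarity × Volume (L)
Moles = 0.49 M × 0.178 L = 0.08722 mol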